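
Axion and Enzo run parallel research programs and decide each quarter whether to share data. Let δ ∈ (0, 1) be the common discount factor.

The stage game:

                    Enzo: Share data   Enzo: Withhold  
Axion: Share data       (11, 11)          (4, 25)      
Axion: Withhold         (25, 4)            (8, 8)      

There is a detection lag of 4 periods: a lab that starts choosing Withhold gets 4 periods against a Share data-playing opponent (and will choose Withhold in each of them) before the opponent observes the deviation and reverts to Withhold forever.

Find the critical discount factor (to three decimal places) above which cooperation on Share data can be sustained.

The best deviation is to choose Withhold for all 4 undetected periods, earning 25 each, then 8 forever once detected.
Deviation value: 25(1−δ^4)/(1−δ) + 8δ^4/(1−δ); cooperation value: 11/(1−δ).
IC: 11 ≥ 25(1−δ^4) + 8δ^4 = 25 − 17δ^4.
So δ^4 ≥ 14/17, giving δ ≥ (14/17)^(1/4) ≈ 0.953.

0.953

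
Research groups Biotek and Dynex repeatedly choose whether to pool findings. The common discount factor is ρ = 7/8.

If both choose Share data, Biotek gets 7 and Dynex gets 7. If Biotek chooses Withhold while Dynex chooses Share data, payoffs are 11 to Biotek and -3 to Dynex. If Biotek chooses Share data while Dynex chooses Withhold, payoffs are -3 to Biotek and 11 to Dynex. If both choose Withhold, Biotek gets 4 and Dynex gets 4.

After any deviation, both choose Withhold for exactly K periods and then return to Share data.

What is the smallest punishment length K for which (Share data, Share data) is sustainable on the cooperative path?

No profitable deviation requires (7−4)(ρ+…+ρ^K) ≥ 11−7, i.e. ρ+…+ρ^K ≥ 4/3 ≈ 1.3333.
With ρ = 7/8, the partial sums are K=1: 0.8750, K=2: 1.6406.
K = 2 is the first length at which the sum reaches 1.3333.

2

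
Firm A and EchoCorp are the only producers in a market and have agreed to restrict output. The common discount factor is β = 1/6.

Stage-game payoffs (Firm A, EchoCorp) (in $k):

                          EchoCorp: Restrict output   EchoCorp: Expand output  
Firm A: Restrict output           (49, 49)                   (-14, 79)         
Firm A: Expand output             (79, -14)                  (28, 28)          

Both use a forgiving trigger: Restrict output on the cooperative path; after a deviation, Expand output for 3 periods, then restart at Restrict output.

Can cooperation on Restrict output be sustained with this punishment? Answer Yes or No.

No

IC: β+…+β^3 ≥ (79−49)/(49−28) = 10/7.
At β = 1/6: partial sum = 0.1991 < 1.4286. Cooperation not sustainable.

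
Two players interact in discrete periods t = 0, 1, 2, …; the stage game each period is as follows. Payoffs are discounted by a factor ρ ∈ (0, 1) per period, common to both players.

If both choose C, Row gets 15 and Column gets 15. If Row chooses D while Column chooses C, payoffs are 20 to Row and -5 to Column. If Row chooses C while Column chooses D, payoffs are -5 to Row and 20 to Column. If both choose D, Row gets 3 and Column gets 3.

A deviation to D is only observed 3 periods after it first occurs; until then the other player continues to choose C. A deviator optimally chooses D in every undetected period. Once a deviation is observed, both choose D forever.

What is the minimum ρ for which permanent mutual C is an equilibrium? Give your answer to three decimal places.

Deviating for the 3 undetected periods gains 20−15 = 5 per period over cooperation, then loses 15−3 = 12 per period forever once punishment starts.
Gain: 5(1 + ρ + … + ρ^2); loss: 12·ρ^3/(1−ρ).
No profitable deviation ⇔ 5(1−ρ^3) ≤ 12·ρ^3, i.e. ρ^3 ≥ 5/(5+12) = 5/17.
Hence ρ ≥ (5/17)^(1/3) ≈ 0.665.

0.665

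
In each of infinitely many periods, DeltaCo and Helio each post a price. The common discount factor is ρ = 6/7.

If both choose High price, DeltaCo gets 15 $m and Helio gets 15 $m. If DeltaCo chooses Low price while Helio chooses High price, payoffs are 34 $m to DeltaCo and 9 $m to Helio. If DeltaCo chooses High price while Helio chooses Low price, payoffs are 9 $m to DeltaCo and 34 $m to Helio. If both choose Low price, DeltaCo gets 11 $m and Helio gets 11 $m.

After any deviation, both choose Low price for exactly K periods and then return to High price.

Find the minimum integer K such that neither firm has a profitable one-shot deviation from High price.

No profitable deviation requires (15−11)(ρ+…+ρ^K) ≥ 34−15, i.e. ρ+…+ρ^K ≥ 19/4 ≈ 4.7500.
With ρ = 6/7, the partial sums are K=1: 0.8571, K=2: 1.5918, …, K=9: 4.5016, K=10: 4.7157, K=11: 4.8991.
K = 11 is the first length at which the sum reaches 4.7500.

11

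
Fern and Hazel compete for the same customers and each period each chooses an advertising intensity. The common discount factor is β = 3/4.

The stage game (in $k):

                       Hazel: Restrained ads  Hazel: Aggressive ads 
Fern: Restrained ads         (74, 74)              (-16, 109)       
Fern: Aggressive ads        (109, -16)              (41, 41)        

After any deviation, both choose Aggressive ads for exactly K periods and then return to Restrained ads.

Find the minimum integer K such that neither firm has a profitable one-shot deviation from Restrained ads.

Need Σ_{k=1}^{K} β^k ≥ (109−74)/(74−41) = 1.0606 at β = 3/4.
At K = 1 the sum is 0.7500 < 1.0606; at K = 2 it is 1.3125 ≥ 1.0606.
So the minimum punishment length is K = 2.

2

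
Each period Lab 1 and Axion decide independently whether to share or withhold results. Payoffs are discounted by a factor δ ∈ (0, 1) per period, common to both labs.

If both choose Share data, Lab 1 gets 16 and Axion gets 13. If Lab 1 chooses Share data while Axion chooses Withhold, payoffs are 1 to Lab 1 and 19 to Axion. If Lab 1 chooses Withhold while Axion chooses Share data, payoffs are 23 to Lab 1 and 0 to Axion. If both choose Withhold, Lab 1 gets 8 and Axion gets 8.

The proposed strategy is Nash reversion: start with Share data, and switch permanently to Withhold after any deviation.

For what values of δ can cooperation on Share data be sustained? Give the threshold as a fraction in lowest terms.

6/11

Lab 1: cooperation gives 16 each period; deviation gives 23 once then 8 forever.
  16/(1−δ) ≥ 23 + 8δ/(1−δ) ⇒ δ ≥ 7/15.
Axion: cooperation gives 13 each period; deviation gives 19 once then 8 forever.
  δ ≥ 6/11.
Both must hold, so the binding constraint is Axion's: δ ≥ 6/11.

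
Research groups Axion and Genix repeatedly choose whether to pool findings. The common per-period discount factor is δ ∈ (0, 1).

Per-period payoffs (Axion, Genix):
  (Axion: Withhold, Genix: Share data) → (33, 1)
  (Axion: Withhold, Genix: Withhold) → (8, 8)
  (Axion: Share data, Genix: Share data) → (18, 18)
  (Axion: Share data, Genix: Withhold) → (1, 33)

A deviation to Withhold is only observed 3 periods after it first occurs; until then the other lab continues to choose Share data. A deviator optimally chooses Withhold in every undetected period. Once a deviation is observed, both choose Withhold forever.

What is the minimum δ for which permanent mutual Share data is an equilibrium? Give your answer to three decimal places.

0.843

Deviating for the 3 undetected periods gains 33−18 = 15 per period over cooperation, then loses 18−8 = 10 per period forever once punishment starts.
Gain: 15(1 + δ + … + δ^2); loss: 10·δ^3/(1−δ).
No profitable deviation ⇔ 15(1−δ^3) ≤ 10·δ^3, i.e. δ^3 ≥ 15/(15+10) = 3/5.
Hence δ ≥ (3/5)^(1/3) ≈ 0.843.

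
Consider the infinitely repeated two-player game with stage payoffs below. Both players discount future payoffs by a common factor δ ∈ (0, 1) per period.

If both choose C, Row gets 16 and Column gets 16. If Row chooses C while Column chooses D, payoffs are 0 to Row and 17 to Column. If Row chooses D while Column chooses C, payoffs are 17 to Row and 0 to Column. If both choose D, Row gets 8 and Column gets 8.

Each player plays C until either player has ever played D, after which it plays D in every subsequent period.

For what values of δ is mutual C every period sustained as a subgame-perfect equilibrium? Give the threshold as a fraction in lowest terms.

16/(1−δ) ≥ 17 + 8δ/(1−δ)
16 ≥ 17 − 9δ
δ ≥ 1/9.

1/9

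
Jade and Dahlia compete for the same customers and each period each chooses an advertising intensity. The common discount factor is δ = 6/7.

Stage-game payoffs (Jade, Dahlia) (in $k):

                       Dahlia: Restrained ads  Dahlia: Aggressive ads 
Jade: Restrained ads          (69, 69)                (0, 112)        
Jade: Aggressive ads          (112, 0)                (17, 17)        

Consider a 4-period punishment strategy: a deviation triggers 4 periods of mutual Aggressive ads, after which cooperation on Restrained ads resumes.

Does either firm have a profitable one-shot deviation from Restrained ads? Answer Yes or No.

No

IC: δ+…+δ^4 ≥ (112−69)/(69−17) = 43/52.
At δ = 6/7: partial sum = 2.7613 ≥ 0.8269. Cooperation sustainable.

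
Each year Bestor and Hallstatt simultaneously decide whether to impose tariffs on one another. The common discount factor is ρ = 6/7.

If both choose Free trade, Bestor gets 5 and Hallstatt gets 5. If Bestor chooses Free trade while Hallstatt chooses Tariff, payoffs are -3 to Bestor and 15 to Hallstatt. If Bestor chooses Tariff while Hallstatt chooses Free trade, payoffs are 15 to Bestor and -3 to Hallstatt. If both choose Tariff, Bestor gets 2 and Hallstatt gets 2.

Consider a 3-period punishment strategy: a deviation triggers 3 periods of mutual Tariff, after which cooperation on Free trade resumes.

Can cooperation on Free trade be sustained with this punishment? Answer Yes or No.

No

IC: ρ+…+ρ^3 ≥ (15−5)/(5−2) = 10/3.
At ρ = 6/7: partial sum = 2.2216 < 3.3333. Cooperation not sustainable.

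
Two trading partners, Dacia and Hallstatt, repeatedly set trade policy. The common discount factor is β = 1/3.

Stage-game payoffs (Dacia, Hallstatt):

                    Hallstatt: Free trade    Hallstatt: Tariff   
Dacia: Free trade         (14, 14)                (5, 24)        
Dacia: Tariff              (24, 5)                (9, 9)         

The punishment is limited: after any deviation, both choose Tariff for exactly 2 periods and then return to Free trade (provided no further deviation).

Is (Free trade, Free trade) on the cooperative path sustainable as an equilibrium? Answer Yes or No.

Comparing payoff streams over the 3 periods until play realigns: cooperate → 14(1+β+…+β^2); deviate → 24 + 9(β+…+β^2).
Cooperation is sustained iff (14−9)(β+…+β^2) ≥ 24−14.
β+…+β^2 = 1/3·(1−(1/3)^2)/(1−1/3) = 0.4444, and (24−14)/(14−9) = 2.0000.
0.4444 < 2.0000, so cooperation is not sustainable.

No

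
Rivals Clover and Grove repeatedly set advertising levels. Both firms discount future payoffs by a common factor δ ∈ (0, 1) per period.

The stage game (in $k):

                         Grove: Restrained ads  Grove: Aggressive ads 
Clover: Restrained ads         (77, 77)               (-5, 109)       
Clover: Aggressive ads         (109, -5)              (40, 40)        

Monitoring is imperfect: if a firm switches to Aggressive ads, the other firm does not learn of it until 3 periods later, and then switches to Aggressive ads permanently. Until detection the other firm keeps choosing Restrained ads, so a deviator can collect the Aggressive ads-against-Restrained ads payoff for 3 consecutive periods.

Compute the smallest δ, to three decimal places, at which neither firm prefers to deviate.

0.774

Deviating for the 3 undetected periods gains 109−77 = 32 per period over cooperation, then loses 77−40 = 37 per period forever once punishment starts.
Gain: 32(1 + δ + … + δ^2); loss: 37·δ^3/(1−δ).
No profitable deviation ⇔ 32(1−δ^3) ≤ 37·δ^3, i.e. δ^3 ≥ 32/(32+37) = 32/69.
Hence δ ≥ (32/69)^(1/3) ≈ 0.774.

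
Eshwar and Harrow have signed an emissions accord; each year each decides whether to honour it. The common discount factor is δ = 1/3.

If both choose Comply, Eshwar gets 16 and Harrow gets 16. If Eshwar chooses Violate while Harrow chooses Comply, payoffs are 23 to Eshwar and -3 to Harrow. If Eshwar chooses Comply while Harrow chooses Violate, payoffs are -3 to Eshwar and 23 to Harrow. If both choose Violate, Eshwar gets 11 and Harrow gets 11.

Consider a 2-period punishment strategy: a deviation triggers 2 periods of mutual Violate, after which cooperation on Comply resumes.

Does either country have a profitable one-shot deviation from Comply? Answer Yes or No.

Yes

A one-shot deviation gives 23 now, then 11 for 2 periods, then back to 16.
Gain from deviating: (23−16) today; loss: (16−11) in each of the next 2 periods.
No-deviation condition: (16−11)(δ+…+δ^2) ≥ 23−16, i.e. δ+…+δ^2 ≥ 7/5.
At δ = 1/3: δ+…+δ^2 = 0.4444 < 1.4000.
So cooperation is not sustainable.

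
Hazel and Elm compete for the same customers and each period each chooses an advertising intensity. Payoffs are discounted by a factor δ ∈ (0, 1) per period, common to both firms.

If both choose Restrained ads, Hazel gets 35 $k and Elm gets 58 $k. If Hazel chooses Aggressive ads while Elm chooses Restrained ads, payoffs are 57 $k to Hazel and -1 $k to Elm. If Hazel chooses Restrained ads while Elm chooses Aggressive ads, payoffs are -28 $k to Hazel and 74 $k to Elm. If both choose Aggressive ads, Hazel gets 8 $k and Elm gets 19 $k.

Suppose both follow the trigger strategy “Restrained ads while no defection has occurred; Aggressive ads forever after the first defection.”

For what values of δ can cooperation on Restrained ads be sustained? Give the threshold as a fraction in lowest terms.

22/49

For Hazel: deviation gain 57−35 = 22, per-period punishment loss 35−8 = 27. IC gives δ ≥ 22/49.
For Elm: gain 16, loss 39 per period, so δ ≥ 16/55.
The tighter constraint is Hazel's, so cooperation needs δ ≥ 22/49.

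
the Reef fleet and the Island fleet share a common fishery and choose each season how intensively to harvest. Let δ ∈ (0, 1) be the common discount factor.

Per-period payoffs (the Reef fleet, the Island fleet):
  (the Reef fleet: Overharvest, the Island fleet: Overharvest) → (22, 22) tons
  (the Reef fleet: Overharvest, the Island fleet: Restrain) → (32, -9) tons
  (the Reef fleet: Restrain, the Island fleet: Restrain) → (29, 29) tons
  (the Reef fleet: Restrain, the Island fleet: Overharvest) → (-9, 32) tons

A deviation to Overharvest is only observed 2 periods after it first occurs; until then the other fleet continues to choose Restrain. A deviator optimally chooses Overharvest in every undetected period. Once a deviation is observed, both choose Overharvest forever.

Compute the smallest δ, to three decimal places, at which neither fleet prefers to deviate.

Deviating for the 2 undetected periods gains 32−29 = 3 per period over cooperation, then loses 29−22 = 7 per period forever once punishment starts.
Gain: 3(1 + δ + … + δ^1); loss: 7·δ^2/(1−δ).
No profitable deviation ⇔ 3(1−δ^2) ≤ 7·δ^2, i.e. δ^2 ≥ 3/(3+7) = 3/10.
Hence δ ≥ (3/10)^(1/2) ≈ 0.548.

0.548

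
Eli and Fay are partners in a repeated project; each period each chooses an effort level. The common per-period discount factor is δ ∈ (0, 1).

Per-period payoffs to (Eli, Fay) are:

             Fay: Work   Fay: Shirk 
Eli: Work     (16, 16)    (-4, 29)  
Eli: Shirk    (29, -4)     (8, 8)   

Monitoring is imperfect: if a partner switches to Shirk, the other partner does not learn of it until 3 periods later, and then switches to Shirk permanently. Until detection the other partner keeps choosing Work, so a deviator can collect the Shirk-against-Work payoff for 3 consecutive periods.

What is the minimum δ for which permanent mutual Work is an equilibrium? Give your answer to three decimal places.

The best deviation is to choose Shirk for all 3 undetected periods, earning 29 each, then 8 forever once detected.
Deviation value: 29(1−δ^3)/(1−δ) + 8δ^3/(1−δ); cooperation value: 16/(1−δ).
IC: 16 ≥ 29(1−δ^3) + 8δ^3 = 29 − 21δ^3.
So δ^3 ≥ 13/21, giving δ ≥ (13/21)^(1/3) ≈ 0.852.

0.852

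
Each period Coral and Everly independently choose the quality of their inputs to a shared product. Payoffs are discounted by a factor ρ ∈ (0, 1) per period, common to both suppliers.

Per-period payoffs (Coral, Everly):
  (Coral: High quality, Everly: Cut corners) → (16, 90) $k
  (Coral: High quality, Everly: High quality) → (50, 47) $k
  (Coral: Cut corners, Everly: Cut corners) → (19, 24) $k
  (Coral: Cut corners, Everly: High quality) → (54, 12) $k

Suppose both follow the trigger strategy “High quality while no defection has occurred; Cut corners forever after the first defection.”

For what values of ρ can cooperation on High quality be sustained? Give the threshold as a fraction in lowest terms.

Coral's threshold: (54−50)/(54−19) = 4/35.
Everly's threshold: (90−47)/(90−24) = 43/66.
4/35 < 43/66, so Everly binds and ρ* = 43/66.

43/66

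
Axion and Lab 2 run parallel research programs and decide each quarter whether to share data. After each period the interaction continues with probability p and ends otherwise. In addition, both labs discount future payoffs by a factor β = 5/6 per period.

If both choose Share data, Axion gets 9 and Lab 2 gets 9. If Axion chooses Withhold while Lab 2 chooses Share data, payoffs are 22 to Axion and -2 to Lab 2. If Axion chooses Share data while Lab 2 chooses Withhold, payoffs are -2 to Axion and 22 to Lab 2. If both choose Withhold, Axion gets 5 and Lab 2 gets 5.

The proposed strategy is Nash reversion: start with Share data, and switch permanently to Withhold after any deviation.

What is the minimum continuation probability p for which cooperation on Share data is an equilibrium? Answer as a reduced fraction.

78/85

With continuation probability p and discount β, the effective per-period discount factor is βp.
Grim-trigger IC: βp ≥ (22−9)/(22−5) = 13/17.
So p ≥ (13/17)/(5/6) = 78/85.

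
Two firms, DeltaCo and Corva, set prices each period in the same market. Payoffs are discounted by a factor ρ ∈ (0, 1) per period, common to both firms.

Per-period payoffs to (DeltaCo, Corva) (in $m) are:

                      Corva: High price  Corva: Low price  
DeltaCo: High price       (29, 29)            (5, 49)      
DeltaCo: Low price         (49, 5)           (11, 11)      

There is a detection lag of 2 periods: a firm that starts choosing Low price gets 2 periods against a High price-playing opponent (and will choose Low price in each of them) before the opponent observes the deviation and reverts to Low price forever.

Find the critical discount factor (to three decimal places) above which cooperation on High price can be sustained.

0.725

A deviator earns 49 for 2 periods, then 11 forever; cooperating earns 29 forever. Multiplying the IC by (1−ρ):
29 ≥ 49(1−ρ^2) + 11ρ^2, so 38·ρ^2 ≥ 20 and ρ^2 ≥ 10/19.
ρ ≥ (10/19)^(1/2) ≈ 0.725.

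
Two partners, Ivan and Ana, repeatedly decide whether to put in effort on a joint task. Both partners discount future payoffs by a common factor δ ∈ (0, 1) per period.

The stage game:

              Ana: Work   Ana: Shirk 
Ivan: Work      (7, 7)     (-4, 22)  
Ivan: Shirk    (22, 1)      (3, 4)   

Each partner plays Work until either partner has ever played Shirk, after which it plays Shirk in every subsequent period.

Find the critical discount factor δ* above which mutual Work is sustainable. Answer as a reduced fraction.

Ivan: cooperation gives 7 each period; deviation gives 22 once then 3 forever.
  7/(1−δ) ≥ 22 + 3δ/(1−δ) ⇒ δ ≥ 15/19.
Ana: cooperation gives 7 each period; deviation gives 22 once then 4 forever.
  δ ≥ 15/18 = 5/6.
Both must hold, so the binding constraint is Ana's: δ ≥ 5/6.

5/6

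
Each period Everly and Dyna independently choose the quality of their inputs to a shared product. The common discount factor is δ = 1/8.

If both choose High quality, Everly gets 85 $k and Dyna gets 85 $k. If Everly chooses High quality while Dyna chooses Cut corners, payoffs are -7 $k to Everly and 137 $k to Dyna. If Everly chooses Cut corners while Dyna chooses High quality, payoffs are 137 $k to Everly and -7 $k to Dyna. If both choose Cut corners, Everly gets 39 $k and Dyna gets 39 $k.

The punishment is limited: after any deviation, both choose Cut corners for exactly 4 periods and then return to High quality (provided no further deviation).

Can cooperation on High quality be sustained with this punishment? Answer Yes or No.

A one-shot deviation gives 137 now, then 39 for 4 periods, then back to 85.
Gain from deviating: (137−85) today; loss: (85−39) in each of the next 4 periods.
No-deviation condition: (85−39)(δ+…+δ^4) ≥ 137−85, i.e. δ+…+δ^4 ≥ 26/23.
At δ = 1/8: δ+…+δ^4 = 0.1428 < 1.1304.
So cooperation is not sustainable.

No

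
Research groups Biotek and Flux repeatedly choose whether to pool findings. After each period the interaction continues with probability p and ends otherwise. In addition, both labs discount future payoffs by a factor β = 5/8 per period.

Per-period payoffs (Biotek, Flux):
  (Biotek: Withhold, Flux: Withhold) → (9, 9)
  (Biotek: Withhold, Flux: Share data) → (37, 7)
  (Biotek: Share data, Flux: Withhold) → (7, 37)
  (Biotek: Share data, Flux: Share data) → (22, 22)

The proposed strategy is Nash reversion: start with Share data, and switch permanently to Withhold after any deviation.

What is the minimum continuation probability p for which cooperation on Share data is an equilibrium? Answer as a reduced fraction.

Expected continuation weight on next period's payoff is β·p = 5/8·p, which plays the role of the discount factor.
Cooperation requires 5/8·p ≥ (37−22)/(37−9) = 15/28, hence p ≥ 6/7.

6/7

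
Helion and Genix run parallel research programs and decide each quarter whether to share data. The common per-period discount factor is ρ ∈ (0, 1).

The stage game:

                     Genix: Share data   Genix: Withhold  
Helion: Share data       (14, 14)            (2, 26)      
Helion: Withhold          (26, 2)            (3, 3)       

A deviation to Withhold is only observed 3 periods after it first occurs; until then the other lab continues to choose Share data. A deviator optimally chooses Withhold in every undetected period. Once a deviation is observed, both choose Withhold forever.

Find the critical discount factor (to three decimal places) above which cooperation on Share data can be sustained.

The best deviation is to choose Withhold for all 3 undetected periods, earning 26 each, then 3 forever once detected.
Deviation value: 26(1−ρ^3)/(1−ρ) + 3ρ^3/(1−ρ); cooperation value: 14/(1−ρ).
IC: 14 ≥ 26(1−ρ^3) + 3ρ^3 = 26 − 23ρ^3.
So ρ^3 ≥ 12/23, giving ρ ≥ (12/23)^(1/3) ≈ 0.805.

0.805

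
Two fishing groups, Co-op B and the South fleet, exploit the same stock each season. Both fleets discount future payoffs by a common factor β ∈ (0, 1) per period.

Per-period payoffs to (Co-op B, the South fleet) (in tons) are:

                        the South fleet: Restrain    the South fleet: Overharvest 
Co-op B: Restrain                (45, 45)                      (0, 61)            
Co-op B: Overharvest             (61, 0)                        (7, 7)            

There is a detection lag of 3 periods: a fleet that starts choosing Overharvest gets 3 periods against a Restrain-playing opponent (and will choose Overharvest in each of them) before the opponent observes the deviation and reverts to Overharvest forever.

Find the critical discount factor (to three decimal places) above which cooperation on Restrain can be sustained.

Deviating for the 3 undetected periods gains 61−45 = 16 per period over cooperation, then loses 45−7 = 38 per period forever once punishment starts.
Gain: 16(1 + β + … + β^2); loss: 38·β^3/(1−β).
No profitable deviation ⇔ 16(1−β^3) ≤ 38·β^3, i.e. β^3 ≥ 16/(16+38) = 8/27.
Hence β ≥ (8/27)^(1/3) ≈ 0.667.

0.667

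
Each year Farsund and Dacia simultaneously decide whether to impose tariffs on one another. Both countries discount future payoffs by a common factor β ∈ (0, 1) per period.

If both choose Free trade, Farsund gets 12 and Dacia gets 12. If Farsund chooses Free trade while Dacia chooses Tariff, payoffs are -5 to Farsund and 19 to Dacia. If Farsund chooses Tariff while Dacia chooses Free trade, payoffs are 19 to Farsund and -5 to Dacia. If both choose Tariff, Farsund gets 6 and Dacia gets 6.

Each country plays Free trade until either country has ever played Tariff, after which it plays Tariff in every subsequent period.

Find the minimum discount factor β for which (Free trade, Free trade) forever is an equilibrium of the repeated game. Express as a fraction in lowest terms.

7/13

One-period gain from deviating is 19 − 12 = 7. The loss is 12 − 6 = 6 in every subsequent period, with present value 6·β/(1−β).
Deviation is unprofitable when 6·β/(1−β) ≥ 7, i.e. β/(1−β) ≥ 7/6.
Equivalently β ≥ 7/(7+6) = 7/13.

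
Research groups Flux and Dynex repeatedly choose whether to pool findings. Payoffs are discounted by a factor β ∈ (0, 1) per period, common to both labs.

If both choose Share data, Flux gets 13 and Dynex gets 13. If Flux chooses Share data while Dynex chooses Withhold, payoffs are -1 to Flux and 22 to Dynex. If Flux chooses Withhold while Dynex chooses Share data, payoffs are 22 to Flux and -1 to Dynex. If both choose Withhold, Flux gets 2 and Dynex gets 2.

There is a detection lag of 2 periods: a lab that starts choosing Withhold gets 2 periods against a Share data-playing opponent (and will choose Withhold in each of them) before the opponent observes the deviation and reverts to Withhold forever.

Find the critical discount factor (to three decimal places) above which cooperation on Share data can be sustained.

0.671

The best deviation is to choose Withhold for all 2 undetected periods, earning 22 each, then 2 forever once detected.
Deviation value: 22(1−β^2)/(1−β) + 2β^2/(1−β); cooperation value: 13/(1−β).
IC: 13 ≥ 22(1−β^2) + 2β^2 = 22 − 20β^2.
So β^2 ≥ 9/20, giving β ≥ (9/20)^(1/2) ≈ 0.671.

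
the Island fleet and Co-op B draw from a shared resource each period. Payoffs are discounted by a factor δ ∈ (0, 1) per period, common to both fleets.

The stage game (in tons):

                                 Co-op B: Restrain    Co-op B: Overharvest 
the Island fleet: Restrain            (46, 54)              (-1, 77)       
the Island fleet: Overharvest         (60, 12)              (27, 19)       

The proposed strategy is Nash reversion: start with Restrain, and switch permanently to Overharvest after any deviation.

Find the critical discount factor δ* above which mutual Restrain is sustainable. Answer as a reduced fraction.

14/33

For the Island fleet: deviation gain 60−46 = 14, per-period punishment loss 46−27 = 19. IC gives δ ≥ 14/33.
For Co-op B: gain 23, loss 35 per period, so δ ≥ 23/58.
The tighter constraint is the Island fleet's, so cooperation needs δ ≥ 14/33.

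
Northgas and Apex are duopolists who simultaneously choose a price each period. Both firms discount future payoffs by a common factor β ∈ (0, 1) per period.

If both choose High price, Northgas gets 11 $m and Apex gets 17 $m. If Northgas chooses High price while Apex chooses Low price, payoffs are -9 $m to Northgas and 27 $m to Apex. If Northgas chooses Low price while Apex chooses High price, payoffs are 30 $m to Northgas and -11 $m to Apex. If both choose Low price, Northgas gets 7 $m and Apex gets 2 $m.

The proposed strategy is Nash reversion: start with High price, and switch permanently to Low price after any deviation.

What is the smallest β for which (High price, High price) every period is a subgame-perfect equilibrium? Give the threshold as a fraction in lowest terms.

Northgas's threshold: (30−11)/(30−7) = 19/23.
Apex's threshold: (27−17)/(27−2) = 2/5.
19/23 > 2/5, so Northgas binds and β* = 19/23.

19/23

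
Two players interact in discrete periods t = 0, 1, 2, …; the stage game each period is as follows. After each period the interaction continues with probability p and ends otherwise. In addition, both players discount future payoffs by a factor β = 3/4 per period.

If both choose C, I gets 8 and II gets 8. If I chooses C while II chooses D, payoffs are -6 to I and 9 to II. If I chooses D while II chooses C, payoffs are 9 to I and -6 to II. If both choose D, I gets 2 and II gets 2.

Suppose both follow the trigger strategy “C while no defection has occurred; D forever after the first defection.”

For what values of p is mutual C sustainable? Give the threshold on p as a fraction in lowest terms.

Expected continuation weight on next period's payoff is β·p = 3/4·p, which plays the role of the discount factor.
Cooperation requires 3/4·p ≥ (9−8)/(9−2) = 1/7, hence p ≥ 4/21.

4/21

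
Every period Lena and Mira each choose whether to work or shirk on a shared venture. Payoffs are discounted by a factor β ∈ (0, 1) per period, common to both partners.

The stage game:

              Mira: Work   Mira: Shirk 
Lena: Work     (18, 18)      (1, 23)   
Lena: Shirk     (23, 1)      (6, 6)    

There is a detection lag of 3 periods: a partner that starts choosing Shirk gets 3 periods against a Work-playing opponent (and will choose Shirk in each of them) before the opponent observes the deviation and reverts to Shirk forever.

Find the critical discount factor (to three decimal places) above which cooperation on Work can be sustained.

0.665

The best deviation is to choose Shirk for all 3 undetected periods, earning 23 each, then 6 forever once detected.
Deviation value: 23(1−β^3)/(1−β) + 6β^3/(1−β); cooperation value: 18/(1−β).
IC: 18 ≥ 23(1−β^3) + 6β^3 = 23 − 17β^3.
So β^3 ≥ 5/17, giving β ≥ (5/17)^(1/3) ≈ 0.665.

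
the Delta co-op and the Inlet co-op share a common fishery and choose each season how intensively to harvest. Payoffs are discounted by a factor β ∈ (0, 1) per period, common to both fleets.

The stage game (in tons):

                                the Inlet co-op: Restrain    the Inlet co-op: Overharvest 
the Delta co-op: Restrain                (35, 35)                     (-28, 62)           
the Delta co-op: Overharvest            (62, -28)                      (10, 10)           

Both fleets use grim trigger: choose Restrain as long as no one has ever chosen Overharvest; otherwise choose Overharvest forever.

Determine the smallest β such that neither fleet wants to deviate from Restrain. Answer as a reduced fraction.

27/52

Under grim trigger the critical discount factor is (T−C)/(T−P) with T = 62, C = 35, P = 10.
β* = (62−35)/(62−10) = 27/52.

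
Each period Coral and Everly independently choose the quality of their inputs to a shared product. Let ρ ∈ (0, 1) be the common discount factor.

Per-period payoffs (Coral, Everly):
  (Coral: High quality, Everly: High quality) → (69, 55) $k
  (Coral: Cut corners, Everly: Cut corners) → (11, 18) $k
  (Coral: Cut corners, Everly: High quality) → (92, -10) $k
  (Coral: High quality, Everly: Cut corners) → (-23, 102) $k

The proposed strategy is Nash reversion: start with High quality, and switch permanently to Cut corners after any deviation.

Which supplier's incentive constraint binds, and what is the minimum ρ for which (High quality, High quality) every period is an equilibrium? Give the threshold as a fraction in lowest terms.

For Coral: deviation gain 92−69 = 23, per-period punishment loss 69−11 = 58. IC gives ρ ≥ 23/81.
For Everly: gain 47, loss 37 per period, so ρ ≥ 47/84.
The tighter constraint is Everly's, so cooperation needs ρ ≥ 47/84.

Everly; ρ ≥ 47/84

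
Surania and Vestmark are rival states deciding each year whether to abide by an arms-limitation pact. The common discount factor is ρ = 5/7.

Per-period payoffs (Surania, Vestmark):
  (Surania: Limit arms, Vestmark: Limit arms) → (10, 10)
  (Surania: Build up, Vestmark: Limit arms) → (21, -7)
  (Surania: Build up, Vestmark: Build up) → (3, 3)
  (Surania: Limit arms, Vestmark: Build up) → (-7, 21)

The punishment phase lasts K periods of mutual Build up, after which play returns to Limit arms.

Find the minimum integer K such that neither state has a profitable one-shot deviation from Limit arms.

Need Σ_{k=1}^{K} ρ^k ≥ (21−10)/(10−3) = 1.5714 at ρ = 5/7.
At K = 2 the sum is 1.2245 < 1.5714; at K = 3 it is 1.5889 ≥ 1.5714.
So the minimum punishment length is K = 3.

3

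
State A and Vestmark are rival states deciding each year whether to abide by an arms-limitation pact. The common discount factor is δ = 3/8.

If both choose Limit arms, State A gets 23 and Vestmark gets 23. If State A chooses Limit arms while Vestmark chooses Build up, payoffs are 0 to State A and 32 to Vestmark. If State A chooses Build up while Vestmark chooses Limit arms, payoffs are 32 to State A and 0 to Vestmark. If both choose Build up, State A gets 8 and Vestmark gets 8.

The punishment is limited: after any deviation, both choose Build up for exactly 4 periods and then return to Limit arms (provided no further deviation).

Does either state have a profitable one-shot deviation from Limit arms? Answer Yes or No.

IC: δ+…+δ^4 ≥ (32−23)/(23−8) = 3/5.
At δ = 3/8: partial sum = 0.5881 < 0.6000. Cooperation not sustainable.

Yes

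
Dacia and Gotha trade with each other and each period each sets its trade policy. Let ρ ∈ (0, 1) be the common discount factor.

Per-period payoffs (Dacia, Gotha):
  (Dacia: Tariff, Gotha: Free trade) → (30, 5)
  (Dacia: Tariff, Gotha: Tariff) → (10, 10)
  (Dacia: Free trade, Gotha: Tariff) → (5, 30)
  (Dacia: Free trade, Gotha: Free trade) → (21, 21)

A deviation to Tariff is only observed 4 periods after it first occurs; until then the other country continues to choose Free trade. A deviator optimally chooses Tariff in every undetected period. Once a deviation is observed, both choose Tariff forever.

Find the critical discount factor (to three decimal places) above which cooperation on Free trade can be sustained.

0.819

The best deviation is to choose Tariff for all 4 undetected periods, earning 30 each, then 10 forever once detected.
Deviation value: 30(1−ρ^4)/(1−ρ) + 10ρ^4/(1−ρ); cooperation value: 21/(1−ρ).
IC: 21 ≥ 30(1−ρ^4) + 10ρ^4 = 30 − 20ρ^4.
So ρ^4 ≥ 9/20, giving ρ ≥ (9/20)^(1/4) ≈ 0.819.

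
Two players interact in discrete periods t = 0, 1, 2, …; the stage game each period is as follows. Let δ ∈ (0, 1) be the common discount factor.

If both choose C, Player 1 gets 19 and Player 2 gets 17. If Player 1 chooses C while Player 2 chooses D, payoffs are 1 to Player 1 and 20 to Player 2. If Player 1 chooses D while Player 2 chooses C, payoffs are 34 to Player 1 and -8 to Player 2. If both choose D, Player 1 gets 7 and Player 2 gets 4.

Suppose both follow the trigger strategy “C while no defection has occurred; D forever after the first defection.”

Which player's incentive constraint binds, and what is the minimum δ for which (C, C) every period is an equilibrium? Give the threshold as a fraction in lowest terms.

Player 1; δ ≥ 5/9

For Player 1: deviation gain 34−19 = 15, per-period punishment loss 19−7 = 12. IC gives δ ≥ 15/27 = 5/9.
For Player 2: gain 3, loss 13 per period, so δ ≥ 3/16.
The tighter constraint is Player 1's, so cooperation needs δ ≥ 5/9.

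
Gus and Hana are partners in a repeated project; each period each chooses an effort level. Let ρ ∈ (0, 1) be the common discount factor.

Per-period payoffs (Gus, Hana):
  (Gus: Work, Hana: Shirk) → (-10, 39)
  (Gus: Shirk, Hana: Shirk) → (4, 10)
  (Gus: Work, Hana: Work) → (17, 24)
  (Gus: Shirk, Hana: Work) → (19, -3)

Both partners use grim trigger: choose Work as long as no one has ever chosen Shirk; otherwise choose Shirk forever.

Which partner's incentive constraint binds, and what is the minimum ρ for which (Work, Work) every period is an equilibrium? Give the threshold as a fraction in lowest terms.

Hana; ρ ≥ 15/29

Gus's threshold: (19−17)/(19−4) = 2/15.
Hana's threshold: (39−24)/(39−10) = 15/29.
2/15 < 15/29, so Hana binds and ρ* = 15/29.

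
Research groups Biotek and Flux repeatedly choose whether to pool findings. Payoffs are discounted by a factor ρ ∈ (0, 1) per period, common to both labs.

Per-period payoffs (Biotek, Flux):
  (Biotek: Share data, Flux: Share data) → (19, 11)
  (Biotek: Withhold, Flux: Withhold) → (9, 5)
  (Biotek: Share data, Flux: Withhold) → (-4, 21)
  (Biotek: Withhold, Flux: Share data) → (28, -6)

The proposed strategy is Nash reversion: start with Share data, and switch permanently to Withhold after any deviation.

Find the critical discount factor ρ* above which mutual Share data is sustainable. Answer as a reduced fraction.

5/8

Biotek: cooperation gives 19 each period; deviation gives 28 once then 9 forever.
  19/(1−ρ) ≥ 28 + 9ρ/(1−ρ) ⇒ ρ ≥ 9/19.
Flux: cooperation gives 11 each period; deviation gives 21 once then 5 forever.
  ρ ≥ 10/16 = 5/8.
Both must hold, so the binding constraint is Flux's: ρ ≥ 5/8.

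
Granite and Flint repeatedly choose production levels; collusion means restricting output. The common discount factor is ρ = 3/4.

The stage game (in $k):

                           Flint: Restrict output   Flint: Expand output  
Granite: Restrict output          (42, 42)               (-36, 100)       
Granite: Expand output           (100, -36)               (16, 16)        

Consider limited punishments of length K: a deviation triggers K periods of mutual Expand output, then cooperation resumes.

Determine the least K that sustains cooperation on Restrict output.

No profitable deviation requires (42−16)(ρ+…+ρ^K) ≥ 100−42, i.e. ρ+…+ρ^K ≥ 29/13 ≈ 2.2308.
With ρ = 3/4, the partial sums are K=1: 0.7500, K=2: 1.3125, K=3: 1.7344, K=4: 2.0508, K=5: 2.2881.
K = 5 is the first length at which the sum reaches 2.2308.

5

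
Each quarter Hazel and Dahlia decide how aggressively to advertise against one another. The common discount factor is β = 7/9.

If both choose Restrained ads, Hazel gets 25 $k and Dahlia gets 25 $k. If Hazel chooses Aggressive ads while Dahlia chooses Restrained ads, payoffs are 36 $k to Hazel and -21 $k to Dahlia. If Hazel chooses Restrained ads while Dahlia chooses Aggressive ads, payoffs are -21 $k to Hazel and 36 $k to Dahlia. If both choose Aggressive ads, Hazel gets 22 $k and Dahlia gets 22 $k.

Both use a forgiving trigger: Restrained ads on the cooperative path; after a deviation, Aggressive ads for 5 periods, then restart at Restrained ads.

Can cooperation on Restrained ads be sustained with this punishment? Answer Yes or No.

A one-shot deviation gives 36 now, then 22 for 5 periods, then back to 25.
Gain from deviating: (36−25) today; loss: (25−22) in each of the next 5 periods.
No-deviation condition: (25−22)(β+…+β^5) ≥ 36−25, i.e. β+…+β^5 ≥ 11/3.
At β = 7/9: β+…+β^5 = 2.5038 < 3.6667.
So cooperation is not sustainable.

No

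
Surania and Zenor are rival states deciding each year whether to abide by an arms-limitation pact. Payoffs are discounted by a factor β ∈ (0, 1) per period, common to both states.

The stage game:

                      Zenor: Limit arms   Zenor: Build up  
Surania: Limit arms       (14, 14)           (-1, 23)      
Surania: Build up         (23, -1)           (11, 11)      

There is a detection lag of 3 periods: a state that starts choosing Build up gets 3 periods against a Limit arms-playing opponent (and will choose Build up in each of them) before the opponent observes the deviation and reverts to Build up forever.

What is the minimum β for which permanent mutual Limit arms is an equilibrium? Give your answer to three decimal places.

0.909

The best deviation is to choose Build up for all 3 undetected periods, earning 23 each, then 11 forever once detected.
Deviation value: 23(1−β^3)/(1−β) + 11β^3/(1−β); cooperation value: 14/(1−β).
IC: 14 ≥ 23(1−β^3) + 11β^3 = 23 − 12β^3.
So β^3 ≥ 9/12 = 3/4, giving β ≥ (3/4)^(1/3) ≈ 0.909.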